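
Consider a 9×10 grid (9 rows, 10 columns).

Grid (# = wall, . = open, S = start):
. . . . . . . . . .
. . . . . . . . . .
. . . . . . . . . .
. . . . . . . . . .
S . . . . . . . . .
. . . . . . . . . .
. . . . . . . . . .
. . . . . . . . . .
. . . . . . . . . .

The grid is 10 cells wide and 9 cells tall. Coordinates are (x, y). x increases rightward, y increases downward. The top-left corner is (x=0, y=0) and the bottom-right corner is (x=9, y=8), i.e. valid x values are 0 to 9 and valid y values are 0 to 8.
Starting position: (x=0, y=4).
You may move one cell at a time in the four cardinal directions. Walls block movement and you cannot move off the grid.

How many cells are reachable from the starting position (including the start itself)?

BFS flood-fill from (x=0, y=4):
  Distance 0: (x=0, y=4)
  Distance 1: (x=0, y=3), (x=1, y=4), (x=0, y=5)
  Distance 2: (x=0, y=2), (x=1, y=3), (x=2, y=4), (x=1, y=5), (x=0, y=6)
  Distance 3: (x=0, y=1), (x=1, y=2), (x=2, y=3), (x=3, y=4), (x=2, y=5), (x=1, y=6), (x=0, y=7)
  Distance 4: (x=0, y=0), (x=1, y=1), (x=2, y=2), (x=3, y=3), (x=4, y=4), (x=3, y=5), (x=2, y=6), (x=1, y=7), (x=0, y=8)
  Distance 5: (x=1, y=0), (x=2, y=1), (x=3, y=2), (x=4, y=3), (x=5, y=4), (x=4, y=5), (x=3, y=6), (x=2, y=7), (x=1, y=8)
  Distance 6: (x=2, y=0), (x=3, y=1), (x=4, y=2), (x=5, y=3), (x=6, y=4), (x=5, y=5), (x=4, y=6), (x=3, y=7), (x=2, y=8)
  Distance 7: (x=3, y=0), (x=4, y=1), (x=5, y=2), (x=6, y=3), (x=7, y=4), (x=6, y=5), (x=5, y=6), (x=4, y=7), (x=3, y=8)
  Distance 8: (x=4, y=0), (x=5, y=1), (x=6, y=2), (x=7, y=3), (x=8, y=4), (x=7, y=5), (x=6, y=6), (x=5, y=7), (x=4, y=8)
  Distance 9: (x=5, y=0), (x=6, y=1), (x=7, y=2), (x=8, y=3), (x=9, y=4), (x=8, y=5), (x=7, y=6), (x=6, y=7), (x=5, y=8)
  Distance 10: (x=6, y=0), (x=7, y=1), (x=8, y=2), (x=9, y=3), (x=9, y=5), (x=8, y=6), (x=7, y=7), (x=6, y=8)
  Distance 11: (x=7, y=0), (x=8, y=1), (x=9, y=2), (x=9, y=6), (x=8, y=7), (x=7, y=8)
  Distance 12: (x=8, y=0), (x=9, y=1), (x=9, y=7), (x=8, y=8)
  Distance 13: (x=9, y=0), (x=9, y=8)
Total reachable: 90 (grid has 90 open cells total)

Answer: Reachable cells: 90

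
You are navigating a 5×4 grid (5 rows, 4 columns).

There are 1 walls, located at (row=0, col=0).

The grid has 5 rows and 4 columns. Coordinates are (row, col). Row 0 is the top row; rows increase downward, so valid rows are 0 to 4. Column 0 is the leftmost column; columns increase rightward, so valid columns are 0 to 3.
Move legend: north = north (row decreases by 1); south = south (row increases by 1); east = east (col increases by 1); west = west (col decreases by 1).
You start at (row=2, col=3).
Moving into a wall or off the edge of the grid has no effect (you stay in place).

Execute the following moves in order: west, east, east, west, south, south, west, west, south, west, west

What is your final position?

Answer: Final position: (row=4, col=0)

Derivation:
Start: (row=2, col=3)
  west (west): (row=2, col=3) -> (row=2, col=2)
  east (east): (row=2, col=2) -> (row=2, col=3)
  east (east): blocked, stay at (row=2, col=3)
  west (west): (row=2, col=3) -> (row=2, col=2)
  south (south): (row=2, col=2) -> (row=3, col=2)
  south (south): (row=3, col=2) -> (row=4, col=2)
  west (west): (row=4, col=2) -> (row=4, col=1)
  west (west): (row=4, col=1) -> (row=4, col=0)
  south (south): blocked, stay at (row=4, col=0)
  west (west): blocked, stay at (row=4, col=0)
  west (west): blocked, stay at (row=4, col=0)
Final: (row=4, col=0)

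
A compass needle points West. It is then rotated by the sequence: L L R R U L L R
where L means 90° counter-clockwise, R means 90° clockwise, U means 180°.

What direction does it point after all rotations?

Answer: Final heading: North

Derivation:
Start: West
  L (left (90° counter-clockwise)) -> South
  L (left (90° counter-clockwise)) -> East
  R (right (90° clockwise)) -> South
  R (right (90° clockwise)) -> West
  U (U-turn (180°)) -> East
  L (left (90° counter-clockwise)) -> North
  L (left (90° counter-clockwise)) -> West
  R (right (90° clockwise)) -> North
Final: North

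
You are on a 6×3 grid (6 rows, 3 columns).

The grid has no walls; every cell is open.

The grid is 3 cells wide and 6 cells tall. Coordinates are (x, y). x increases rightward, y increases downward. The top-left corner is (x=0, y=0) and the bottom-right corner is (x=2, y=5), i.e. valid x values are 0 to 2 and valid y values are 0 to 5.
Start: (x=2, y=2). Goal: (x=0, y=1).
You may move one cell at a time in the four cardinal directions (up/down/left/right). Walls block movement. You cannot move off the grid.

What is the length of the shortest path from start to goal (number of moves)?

Answer: Shortest path length: 3

Derivation:
BFS from (x=2, y=2) until reaching (x=0, y=1):
  Distance 0: (x=2, y=2)
  Distance 1: (x=2, y=1), (x=1, y=2), (x=2, y=3)
  Distance 2: (x=2, y=0), (x=1, y=1), (x=0, y=2), (x=1, y=3), (x=2, y=4)
  Distance 3: (x=1, y=0), (x=0, y=1), (x=0, y=3), (x=1, y=4), (x=2, y=5)  <- goal reached here
One shortest path (3 moves): (x=2, y=2) -> (x=1, y=2) -> (x=0, y=2) -> (x=0, y=1)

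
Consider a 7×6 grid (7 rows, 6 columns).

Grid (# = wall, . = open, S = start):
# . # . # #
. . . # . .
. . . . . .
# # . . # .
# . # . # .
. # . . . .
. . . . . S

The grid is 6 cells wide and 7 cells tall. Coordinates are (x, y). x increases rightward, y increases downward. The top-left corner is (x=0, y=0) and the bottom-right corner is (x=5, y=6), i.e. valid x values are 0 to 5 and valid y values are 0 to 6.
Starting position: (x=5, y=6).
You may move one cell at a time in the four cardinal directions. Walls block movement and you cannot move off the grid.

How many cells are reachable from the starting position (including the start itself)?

BFS flood-fill from (x=5, y=6):
  Distance 0: (x=5, y=6)
  Distance 1: (x=5, y=5), (x=4, y=6)
  Distance 2: (x=5, y=4), (x=4, y=5), (x=3, y=6)
  Distance 3: (x=5, y=3), (x=3, y=5), (x=2, y=6)
  Distance 4: (x=5, y=2), (x=3, y=4), (x=2, y=5), (x=1, y=6)
  Distance 5: (x=5, y=1), (x=4, y=2), (x=3, y=3), (x=0, y=6)
  Distance 6: (x=4, y=1), (x=3, y=2), (x=2, y=3), (x=0, y=5)
  Distance 7: (x=2, y=2)
  Distance 8: (x=2, y=1), (x=1, y=2)
  Distance 9: (x=1, y=1), (x=0, y=2)
  Distance 10: (x=1, y=0), (x=0, y=1)
Total reachable: 28 (grid has 30 open cells total)

Answer: Reachable cells: 28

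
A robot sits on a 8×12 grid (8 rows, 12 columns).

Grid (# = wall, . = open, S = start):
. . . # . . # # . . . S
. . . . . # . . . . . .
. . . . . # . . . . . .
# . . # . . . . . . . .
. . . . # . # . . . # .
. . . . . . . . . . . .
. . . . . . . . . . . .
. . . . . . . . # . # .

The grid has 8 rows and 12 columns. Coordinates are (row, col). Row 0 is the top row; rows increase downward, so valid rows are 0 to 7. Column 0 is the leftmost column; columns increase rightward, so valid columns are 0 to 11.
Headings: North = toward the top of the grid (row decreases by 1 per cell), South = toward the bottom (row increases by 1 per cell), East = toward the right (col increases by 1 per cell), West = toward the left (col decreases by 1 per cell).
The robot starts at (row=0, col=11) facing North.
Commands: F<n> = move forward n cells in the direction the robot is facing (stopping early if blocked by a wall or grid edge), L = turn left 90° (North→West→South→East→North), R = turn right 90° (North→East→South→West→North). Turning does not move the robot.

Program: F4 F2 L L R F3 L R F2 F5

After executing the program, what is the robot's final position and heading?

Answer: Final position: (row=0, col=8), facing West

Derivation:
Start: (row=0, col=11), facing North
  F4: move forward 0/4 (blocked), now at (row=0, col=11)
  F2: move forward 0/2 (blocked), now at (row=0, col=11)
  L: turn left, now facing West
  L: turn left, now facing South
  R: turn right, now facing West
  F3: move forward 3, now at (row=0, col=8)
  L: turn left, now facing South
  R: turn right, now facing West
  F2: move forward 0/2 (blocked), now at (row=0, col=8)
  F5: move forward 0/5 (blocked), now at (row=0, col=8)
Final: (row=0, col=8), facing West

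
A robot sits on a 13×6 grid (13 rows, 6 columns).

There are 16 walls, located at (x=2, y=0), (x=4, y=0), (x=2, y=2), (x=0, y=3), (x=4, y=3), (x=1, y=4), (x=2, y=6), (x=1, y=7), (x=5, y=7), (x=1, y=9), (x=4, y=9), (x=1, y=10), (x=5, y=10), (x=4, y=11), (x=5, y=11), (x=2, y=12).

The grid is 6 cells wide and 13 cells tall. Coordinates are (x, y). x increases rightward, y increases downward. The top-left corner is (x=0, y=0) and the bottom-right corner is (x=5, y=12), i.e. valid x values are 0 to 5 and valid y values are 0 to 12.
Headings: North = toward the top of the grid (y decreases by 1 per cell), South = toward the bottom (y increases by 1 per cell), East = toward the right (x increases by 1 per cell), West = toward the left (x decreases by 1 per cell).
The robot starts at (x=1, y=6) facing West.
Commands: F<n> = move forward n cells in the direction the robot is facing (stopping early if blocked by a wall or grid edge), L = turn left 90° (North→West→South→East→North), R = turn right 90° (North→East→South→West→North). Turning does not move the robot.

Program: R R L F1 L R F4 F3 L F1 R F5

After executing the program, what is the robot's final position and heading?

Answer: Final position: (x=0, y=4), facing North

Derivation:
Start: (x=1, y=6), facing West
  R: turn right, now facing North
  R: turn right, now facing East
  L: turn left, now facing North
  F1: move forward 1, now at (x=1, y=5)
  L: turn left, now facing West
  R: turn right, now facing North
  F4: move forward 0/4 (blocked), now at (x=1, y=5)
  F3: move forward 0/3 (blocked), now at (x=1, y=5)
  L: turn left, now facing West
  F1: move forward 1, now at (x=0, y=5)
  R: turn right, now facing North
  F5: move forward 1/5 (blocked), now at (x=0, y=4)
Final: (x=0, y=4), facing North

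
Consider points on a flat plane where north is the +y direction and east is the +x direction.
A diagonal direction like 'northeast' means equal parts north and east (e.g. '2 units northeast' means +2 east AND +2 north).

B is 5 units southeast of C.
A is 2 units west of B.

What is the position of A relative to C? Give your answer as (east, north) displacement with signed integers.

Place C at the origin (east=0, north=0).
  B is 5 units southeast of C: delta (east=+5, north=-5); B at (east=5, north=-5).
  A is 2 units west of B: delta (east=-2, north=+0); A at (east=3, north=-5).
Therefore A relative to C: (east=3, north=-5).

Answer: A is at (east=3, north=-5) relative to C.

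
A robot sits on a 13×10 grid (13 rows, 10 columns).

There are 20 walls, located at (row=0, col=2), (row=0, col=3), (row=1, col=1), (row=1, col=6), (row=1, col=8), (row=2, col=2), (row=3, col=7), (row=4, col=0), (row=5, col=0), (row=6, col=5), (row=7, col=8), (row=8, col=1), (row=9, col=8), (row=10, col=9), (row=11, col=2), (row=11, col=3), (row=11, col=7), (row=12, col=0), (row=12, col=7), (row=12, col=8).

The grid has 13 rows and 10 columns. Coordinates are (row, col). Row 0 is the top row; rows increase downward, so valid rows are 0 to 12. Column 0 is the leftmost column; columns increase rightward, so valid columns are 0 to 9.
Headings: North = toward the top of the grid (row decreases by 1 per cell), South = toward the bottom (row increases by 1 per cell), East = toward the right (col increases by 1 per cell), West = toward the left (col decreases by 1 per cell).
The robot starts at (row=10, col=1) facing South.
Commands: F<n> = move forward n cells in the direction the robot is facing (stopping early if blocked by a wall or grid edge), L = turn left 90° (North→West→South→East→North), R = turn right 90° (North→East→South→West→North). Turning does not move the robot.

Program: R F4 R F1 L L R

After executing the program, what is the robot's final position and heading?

Start: (row=10, col=1), facing South
  R: turn right, now facing West
  F4: move forward 1/4 (blocked), now at (row=10, col=0)
  R: turn right, now facing North
  F1: move forward 1, now at (row=9, col=0)
  L: turn left, now facing West
  L: turn left, now facing South
  R: turn right, now facing West
Final: (row=9, col=0), facing West

Answer: Final position: (row=9, col=0), facing West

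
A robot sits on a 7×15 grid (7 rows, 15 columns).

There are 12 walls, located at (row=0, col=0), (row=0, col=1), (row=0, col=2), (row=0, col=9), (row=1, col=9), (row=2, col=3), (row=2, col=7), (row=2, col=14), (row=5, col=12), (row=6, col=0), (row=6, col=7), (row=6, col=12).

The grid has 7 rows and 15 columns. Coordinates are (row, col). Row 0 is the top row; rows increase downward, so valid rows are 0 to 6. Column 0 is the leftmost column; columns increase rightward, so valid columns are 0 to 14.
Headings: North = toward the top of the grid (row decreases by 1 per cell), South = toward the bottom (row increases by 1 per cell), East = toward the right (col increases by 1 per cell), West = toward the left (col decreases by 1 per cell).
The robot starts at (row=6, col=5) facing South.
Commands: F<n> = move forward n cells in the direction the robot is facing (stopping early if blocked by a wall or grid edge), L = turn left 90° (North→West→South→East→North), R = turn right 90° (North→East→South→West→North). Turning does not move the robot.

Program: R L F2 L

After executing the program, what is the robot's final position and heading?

Start: (row=6, col=5), facing South
  R: turn right, now facing West
  L: turn left, now facing South
  F2: move forward 0/2 (blocked), now at (row=6, col=5)
  L: turn left, now facing East
Final: (row=6, col=5), facing East

Answer: Final position: (row=6, col=5), facing East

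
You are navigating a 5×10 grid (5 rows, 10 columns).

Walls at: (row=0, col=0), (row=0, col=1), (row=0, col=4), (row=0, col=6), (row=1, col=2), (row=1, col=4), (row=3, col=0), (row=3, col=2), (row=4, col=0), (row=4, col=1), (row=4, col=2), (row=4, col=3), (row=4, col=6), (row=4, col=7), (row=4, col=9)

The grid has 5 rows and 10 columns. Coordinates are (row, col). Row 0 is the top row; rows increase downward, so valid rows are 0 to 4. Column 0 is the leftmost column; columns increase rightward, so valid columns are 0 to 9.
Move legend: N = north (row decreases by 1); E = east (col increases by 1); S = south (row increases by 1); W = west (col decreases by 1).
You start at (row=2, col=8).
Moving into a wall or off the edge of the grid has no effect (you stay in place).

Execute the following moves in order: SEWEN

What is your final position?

Start: (row=2, col=8)
  S (south): (row=2, col=8) -> (row=3, col=8)
  E (east): (row=3, col=8) -> (row=3, col=9)
  W (west): (row=3, col=9) -> (row=3, col=8)
  E (east): (row=3, col=8) -> (row=3, col=9)
  N (north): (row=3, col=9) -> (row=2, col=9)
Final: (row=2, col=9)

Answer: Final position: (row=2, col=9)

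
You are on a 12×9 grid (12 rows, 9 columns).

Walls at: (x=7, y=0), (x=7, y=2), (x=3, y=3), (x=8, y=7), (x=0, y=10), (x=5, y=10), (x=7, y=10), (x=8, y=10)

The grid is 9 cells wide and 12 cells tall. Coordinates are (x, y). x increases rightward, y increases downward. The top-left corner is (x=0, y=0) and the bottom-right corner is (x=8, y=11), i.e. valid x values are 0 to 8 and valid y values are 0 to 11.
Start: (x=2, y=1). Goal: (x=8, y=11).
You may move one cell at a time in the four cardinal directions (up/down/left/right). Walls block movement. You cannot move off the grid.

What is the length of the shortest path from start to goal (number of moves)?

BFS from (x=2, y=1) until reaching (x=8, y=11):
  Distance 0: (x=2, y=1)
  Distance 1: (x=2, y=0), (x=1, y=1), (x=3, y=1), (x=2, y=2)
  Distance 2: (x=1, y=0), (x=3, y=0), (x=0, y=1), (x=4, y=1), (x=1, y=2), (x=3, y=2), (x=2, y=3)
  Distance 3: (x=0, y=0), (x=4, y=0), (x=5, y=1), (x=0, y=2), (x=4, y=2), (x=1, y=3), (x=2, y=4)
  Distance 4: (x=5, y=0), (x=6, y=1), (x=5, y=2), (x=0, y=3), (x=4, y=3), (x=1, y=4), (x=3, y=4), (x=2, y=5)
  Distance 5: (x=6, y=0), (x=7, y=1), (x=6, y=2), (x=5, y=3), (x=0, y=4), (x=4, y=4), (x=1, y=5), (x=3, y=5), (x=2, y=6)
  Distance 6: (x=8, y=1), (x=6, y=3), (x=5, y=4), (x=0, y=5), (x=4, y=5), (x=1, y=6), (x=3, y=6), (x=2, y=7)
  Distance 7: (x=8, y=0), (x=8, y=2), (x=7, y=3), (x=6, y=4), (x=5, y=5), (x=0, y=6), (x=4, y=6), (x=1, y=7), (x=3, y=7), (x=2, y=8)
  Distance 8: (x=8, y=3), (x=7, y=4), (x=6, y=5), (x=5, y=6), (x=0, y=7), (x=4, y=7), (x=1, y=8), (x=3, y=8), (x=2, y=9)
  Distance 9: (x=8, y=4), (x=7, y=5), (x=6, y=6), (x=5, y=7), (x=0, y=8), (x=4, y=8), (x=1, y=9), (x=3, y=9), (x=2, y=10)
  Distance 10: (x=8, y=5), (x=7, y=6), (x=6, y=7), (x=5, y=8), (x=0, y=9), (x=4, y=9), (x=1, y=10), (x=3, y=10), (x=2, y=11)
  Distance 11: (x=8, y=6), (x=7, y=7), (x=6, y=8), (x=5, y=9), (x=4, y=10), (x=1, y=11), (x=3, y=11)
  Distance 12: (x=7, y=8), (x=6, y=9), (x=0, y=11), (x=4, y=11)
  Distance 13: (x=8, y=8), (x=7, y=9), (x=6, y=10), (x=5, y=11)
  Distance 14: (x=8, y=9), (x=6, y=11)
  Distance 15: (x=7, y=11)
  Distance 16: (x=8, y=11)  <- goal reached here
One shortest path (16 moves): (x=2, y=1) -> (x=3, y=1) -> (x=4, y=1) -> (x=5, y=1) -> (x=6, y=1) -> (x=6, y=2) -> (x=6, y=3) -> (x=6, y=4) -> (x=6, y=5) -> (x=6, y=6) -> (x=6, y=7) -> (x=6, y=8) -> (x=6, y=9) -> (x=6, y=10) -> (x=6, y=11) -> (x=7, y=11) -> (x=8, y=11)

Answer: Shortest path length: 16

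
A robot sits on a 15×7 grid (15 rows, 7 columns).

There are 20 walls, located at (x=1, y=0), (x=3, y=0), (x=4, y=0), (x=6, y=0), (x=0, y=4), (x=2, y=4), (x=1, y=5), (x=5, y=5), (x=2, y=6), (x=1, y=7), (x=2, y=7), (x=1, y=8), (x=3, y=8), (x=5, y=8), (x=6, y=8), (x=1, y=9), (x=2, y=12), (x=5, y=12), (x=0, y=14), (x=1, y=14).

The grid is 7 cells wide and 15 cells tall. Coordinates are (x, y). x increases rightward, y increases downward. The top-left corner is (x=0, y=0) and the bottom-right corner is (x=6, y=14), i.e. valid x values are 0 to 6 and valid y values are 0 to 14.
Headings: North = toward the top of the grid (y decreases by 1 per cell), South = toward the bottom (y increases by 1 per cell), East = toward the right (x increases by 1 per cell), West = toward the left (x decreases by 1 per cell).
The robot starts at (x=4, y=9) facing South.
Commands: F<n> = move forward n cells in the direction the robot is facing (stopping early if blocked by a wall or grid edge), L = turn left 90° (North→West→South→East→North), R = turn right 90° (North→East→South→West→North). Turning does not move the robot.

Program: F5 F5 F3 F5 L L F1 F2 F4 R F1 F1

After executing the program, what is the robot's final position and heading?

Answer: Final position: (x=6, y=7), facing East

Derivation:
Start: (x=4, y=9), facing South
  F5: move forward 5, now at (x=4, y=14)
  F5: move forward 0/5 (blocked), now at (x=4, y=14)
  F3: move forward 0/3 (blocked), now at (x=4, y=14)
  F5: move forward 0/5 (blocked), now at (x=4, y=14)
  L: turn left, now facing East
  L: turn left, now facing North
  F1: move forward 1, now at (x=4, y=13)
  F2: move forward 2, now at (x=4, y=11)
  F4: move forward 4, now at (x=4, y=7)
  R: turn right, now facing East
  F1: move forward 1, now at (x=5, y=7)
  F1: move forward 1, now at (x=6, y=7)
Final: (x=6, y=7), facing East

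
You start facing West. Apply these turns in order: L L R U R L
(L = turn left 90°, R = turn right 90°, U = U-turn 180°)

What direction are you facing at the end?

Start: West
  L (left (90° counter-clockwise)) -> South
  L (left (90° counter-clockwise)) -> East
  R (right (90° clockwise)) -> South
  U (U-turn (180°)) -> North
  R (right (90° clockwise)) -> East
  L (left (90° counter-clockwise)) -> North
Final: North

Answer: Final heading: North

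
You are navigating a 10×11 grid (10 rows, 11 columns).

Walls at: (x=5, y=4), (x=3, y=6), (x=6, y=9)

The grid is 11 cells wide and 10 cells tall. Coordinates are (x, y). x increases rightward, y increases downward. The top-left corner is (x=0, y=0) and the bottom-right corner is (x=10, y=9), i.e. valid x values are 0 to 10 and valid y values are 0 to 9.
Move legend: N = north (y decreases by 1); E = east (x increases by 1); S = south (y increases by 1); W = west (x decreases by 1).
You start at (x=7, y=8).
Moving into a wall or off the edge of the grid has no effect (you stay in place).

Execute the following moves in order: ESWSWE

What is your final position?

Start: (x=7, y=8)
  E (east): (x=7, y=8) -> (x=8, y=8)
  S (south): (x=8, y=8) -> (x=8, y=9)
  W (west): (x=8, y=9) -> (x=7, y=9)
  S (south): blocked, stay at (x=7, y=9)
  W (west): blocked, stay at (x=7, y=9)
  E (east): (x=7, y=9) -> (x=8, y=9)
Final: (x=8, y=9)

Answer: Final position: (x=8, y=9)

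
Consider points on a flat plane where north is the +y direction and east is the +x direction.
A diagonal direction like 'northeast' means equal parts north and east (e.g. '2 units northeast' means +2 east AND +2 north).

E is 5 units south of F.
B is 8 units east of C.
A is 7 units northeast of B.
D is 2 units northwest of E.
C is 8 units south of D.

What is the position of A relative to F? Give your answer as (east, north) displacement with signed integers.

Place F at the origin (east=0, north=0).
  E is 5 units south of F: delta (east=+0, north=-5); E at (east=0, north=-5).
  D is 2 units northwest of E: delta (east=-2, north=+2); D at (east=-2, north=-3).
  C is 8 units south of D: delta (east=+0, north=-8); C at (east=-2, north=-11).
  B is 8 units east of C: delta (east=+8, north=+0); B at (east=6, north=-11).
  A is 7 units northeast of B: delta (east=+7, north=+7); A at (east=13, north=-4).
Therefore A relative to F: (east=13, north=-4).

Answer: A is at (east=13, north=-4) relative to F.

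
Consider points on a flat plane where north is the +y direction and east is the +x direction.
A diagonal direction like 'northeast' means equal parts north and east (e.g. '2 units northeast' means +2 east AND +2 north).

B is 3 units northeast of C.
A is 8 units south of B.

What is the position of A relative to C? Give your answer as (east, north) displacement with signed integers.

Answer: A is at (east=3, north=-5) relative to C.

Derivation:
Place C at the origin (east=0, north=0).
  B is 3 units northeast of C: delta (east=+3, north=+3); B at (east=3, north=3).
  A is 8 units south of B: delta (east=+0, north=-8); A at (east=3, north=-5).
Therefore A relative to C: (east=3, north=-5).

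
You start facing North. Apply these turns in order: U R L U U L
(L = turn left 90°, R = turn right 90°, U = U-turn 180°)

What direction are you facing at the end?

Answer: Final heading: East

Derivation:
Start: North
  U (U-turn (180°)) -> South
  R (right (90° clockwise)) -> West
  L (left (90° counter-clockwise)) -> South
  U (U-turn (180°)) -> North
  U (U-turn (180°)) -> South
  L (left (90° counter-clockwise)) -> East
Final: East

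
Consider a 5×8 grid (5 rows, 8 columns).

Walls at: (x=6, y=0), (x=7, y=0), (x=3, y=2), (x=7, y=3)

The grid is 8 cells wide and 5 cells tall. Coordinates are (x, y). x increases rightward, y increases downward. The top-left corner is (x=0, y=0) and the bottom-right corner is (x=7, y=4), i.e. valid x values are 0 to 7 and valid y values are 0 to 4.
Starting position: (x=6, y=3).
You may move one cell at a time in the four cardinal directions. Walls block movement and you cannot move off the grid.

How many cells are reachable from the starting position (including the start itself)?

Answer: Reachable cells: 36

Derivation:
BFS flood-fill from (x=6, y=3):
  Distance 0: (x=6, y=3)
  Distance 1: (x=6, y=2), (x=5, y=3), (x=6, y=4)
  Distance 2: (x=6, y=1), (x=5, y=2), (x=7, y=2), (x=4, y=3), (x=5, y=4), (x=7, y=4)
  Distance 3: (x=5, y=1), (x=7, y=1), (x=4, y=2), (x=3, y=3), (x=4, y=4)
  Distance 4: (x=5, y=0), (x=4, y=1), (x=2, y=3), (x=3, y=4)
  Distance 5: (x=4, y=0), (x=3, y=1), (x=2, y=2), (x=1, y=3), (x=2, y=4)
  Distance 6: (x=3, y=0), (x=2, y=1), (x=1, y=2), (x=0, y=3), (x=1, y=4)
  Distance 7: (x=2, y=0), (x=1, y=1), (x=0, y=2), (x=0, y=4)
  Distance 8: (x=1, y=0), (x=0, y=1)
  Distance 9: (x=0, y=0)
Total reachable: 36 (grid has 36 open cells total)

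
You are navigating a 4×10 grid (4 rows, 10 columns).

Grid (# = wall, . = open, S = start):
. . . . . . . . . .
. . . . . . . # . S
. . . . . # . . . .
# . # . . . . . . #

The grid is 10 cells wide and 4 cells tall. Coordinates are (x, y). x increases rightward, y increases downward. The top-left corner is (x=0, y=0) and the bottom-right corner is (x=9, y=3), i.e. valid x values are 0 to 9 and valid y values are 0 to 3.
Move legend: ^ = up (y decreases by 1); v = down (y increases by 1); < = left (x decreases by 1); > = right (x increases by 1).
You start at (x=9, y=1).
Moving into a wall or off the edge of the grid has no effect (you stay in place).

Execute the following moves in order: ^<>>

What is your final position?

Start: (x=9, y=1)
  ^ (up): (x=9, y=1) -> (x=9, y=0)
  < (left): (x=9, y=0) -> (x=8, y=0)
  > (right): (x=8, y=0) -> (x=9, y=0)
  > (right): blocked, stay at (x=9, y=0)
Final: (x=9, y=0)

Answer: Final position: (x=9, y=0)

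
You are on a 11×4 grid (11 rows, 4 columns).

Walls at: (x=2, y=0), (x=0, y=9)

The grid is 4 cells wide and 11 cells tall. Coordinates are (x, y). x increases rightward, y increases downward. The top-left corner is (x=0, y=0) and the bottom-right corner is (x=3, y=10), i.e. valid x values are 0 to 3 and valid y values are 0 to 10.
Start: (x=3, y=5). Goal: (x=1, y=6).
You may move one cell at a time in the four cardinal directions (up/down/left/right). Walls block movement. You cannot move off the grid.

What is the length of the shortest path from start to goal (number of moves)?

Answer: Shortest path length: 3

Derivation:
BFS from (x=3, y=5) until reaching (x=1, y=6):
  Distance 0: (x=3, y=5)
  Distance 1: (x=3, y=4), (x=2, y=5), (x=3, y=6)
  Distance 2: (x=3, y=3), (x=2, y=4), (x=1, y=5), (x=2, y=6), (x=3, y=7)
  Distance 3: (x=3, y=2), (x=2, y=3), (x=1, y=4), (x=0, y=5), (x=1, y=6), (x=2, y=7), (x=3, y=8)  <- goal reached here
One shortest path (3 moves): (x=3, y=5) -> (x=2, y=5) -> (x=1, y=5) -> (x=1, y=6)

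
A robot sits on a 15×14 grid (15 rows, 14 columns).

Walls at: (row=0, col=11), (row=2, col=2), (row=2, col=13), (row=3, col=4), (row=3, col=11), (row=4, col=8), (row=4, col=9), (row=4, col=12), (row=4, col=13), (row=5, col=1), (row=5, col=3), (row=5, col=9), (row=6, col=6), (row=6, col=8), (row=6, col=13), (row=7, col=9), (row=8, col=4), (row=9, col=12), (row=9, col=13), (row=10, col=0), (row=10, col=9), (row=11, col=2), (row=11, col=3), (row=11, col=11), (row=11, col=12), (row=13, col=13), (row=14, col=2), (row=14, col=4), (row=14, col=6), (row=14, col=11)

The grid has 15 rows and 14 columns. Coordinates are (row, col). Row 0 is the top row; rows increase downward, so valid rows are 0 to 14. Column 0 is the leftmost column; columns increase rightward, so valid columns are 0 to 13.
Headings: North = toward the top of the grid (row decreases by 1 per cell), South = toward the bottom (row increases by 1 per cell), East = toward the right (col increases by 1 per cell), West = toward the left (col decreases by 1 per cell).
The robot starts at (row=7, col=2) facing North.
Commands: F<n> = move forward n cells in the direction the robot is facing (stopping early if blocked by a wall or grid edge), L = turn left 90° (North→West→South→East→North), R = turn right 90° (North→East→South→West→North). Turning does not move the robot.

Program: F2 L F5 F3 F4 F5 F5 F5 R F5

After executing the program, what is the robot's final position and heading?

Answer: Final position: (row=3, col=2), facing North

Derivation:
Start: (row=7, col=2), facing North
  F2: move forward 2, now at (row=5, col=2)
  L: turn left, now facing West
  F5: move forward 0/5 (blocked), now at (row=5, col=2)
  F3: move forward 0/3 (blocked), now at (row=5, col=2)
  F4: move forward 0/4 (blocked), now at (row=5, col=2)
  [×3]F5: move forward 0/5 (blocked), now at (row=5, col=2)
  R: turn right, now facing North
  F5: move forward 2/5 (blocked), now at (row=3, col=2)
Final: (row=3, col=2), facing North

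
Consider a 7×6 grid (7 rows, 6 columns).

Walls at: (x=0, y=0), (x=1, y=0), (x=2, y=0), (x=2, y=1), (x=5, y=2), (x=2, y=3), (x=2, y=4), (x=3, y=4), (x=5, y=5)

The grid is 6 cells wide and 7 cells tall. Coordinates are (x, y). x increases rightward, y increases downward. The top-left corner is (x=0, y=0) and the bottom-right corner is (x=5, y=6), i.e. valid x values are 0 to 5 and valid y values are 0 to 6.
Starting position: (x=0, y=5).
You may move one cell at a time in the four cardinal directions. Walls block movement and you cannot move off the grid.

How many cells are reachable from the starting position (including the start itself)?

BFS flood-fill from (x=0, y=5):
  Distance 0: (x=0, y=5)
  Distance 1: (x=0, y=4), (x=1, y=5), (x=0, y=6)
  Distance 2: (x=0, y=3), (x=1, y=4), (x=2, y=5), (x=1, y=6)
  Distance 3: (x=0, y=2), (x=1, y=3), (x=3, y=5), (x=2, y=6)
  Distance 4: (x=0, y=1), (x=1, y=2), (x=4, y=5), (x=3, y=6)
  Distance 5: (x=1, y=1), (x=2, y=2), (x=4, y=4), (x=4, y=6)
  Distance 6: (x=3, y=2), (x=4, y=3), (x=5, y=4), (x=5, y=6)
  Distance 7: (x=3, y=1), (x=4, y=2), (x=3, y=3), (x=5, y=3)
  Distance 8: (x=3, y=0), (x=4, y=1)
  Distance 9: (x=4, y=0), (x=5, y=1)
  Distance 10: (x=5, y=0)
Total reachable: 33 (grid has 33 open cells total)

Answer: Reachable cells: 33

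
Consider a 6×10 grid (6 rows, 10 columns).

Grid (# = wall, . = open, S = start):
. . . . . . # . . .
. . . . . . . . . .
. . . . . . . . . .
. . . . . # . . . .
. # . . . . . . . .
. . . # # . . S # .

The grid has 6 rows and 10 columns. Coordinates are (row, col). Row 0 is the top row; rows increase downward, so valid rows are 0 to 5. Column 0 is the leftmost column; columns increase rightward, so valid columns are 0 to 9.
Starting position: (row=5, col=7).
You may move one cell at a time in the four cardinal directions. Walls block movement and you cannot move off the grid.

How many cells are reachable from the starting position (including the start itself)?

Answer: Reachable cells: 54

Derivation:
BFS flood-fill from (row=5, col=7):
  Distance 0: (row=5, col=7)
  Distance 1: (row=4, col=7), (row=5, col=6)
  Distance 2: (row=3, col=7), (row=4, col=6), (row=4, col=8), (row=5, col=5)
  Distance 3: (row=2, col=7), (row=3, col=6), (row=3, col=8), (row=4, col=5), (row=4, col=9)
  Distance 4: (row=1, col=7), (row=2, col=6), (row=2, col=8), (row=3, col=9), (row=4, col=4), (row=5, col=9)
  Distance 5: (row=0, col=7), (row=1, col=6), (row=1, col=8), (row=2, col=5), (row=2, col=9), (row=3, col=4), (row=4, col=3)
  Distance 6: (row=0, col=8), (row=1, col=5), (row=1, col=9), (row=2, col=4), (row=3, col=3), (row=4, col=2)
  Distance 7: (row=0, col=5), (row=0, col=9), (row=1, col=4), (row=2, col=3), (row=3, col=2), (row=5, col=2)
  Distance 8: (row=0, col=4), (row=1, col=3), (row=2, col=2), (row=3, col=1), (row=5, col=1)
  Distance 9: (row=0, col=3), (row=1, col=2), (row=2, col=1), (row=3, col=0), (row=5, col=0)
  Distance 10: (row=0, col=2), (row=1, col=1), (row=2, col=0), (row=4, col=0)
  Distance 11: (row=0, col=1), (row=1, col=0)
  Distance 12: (row=0, col=0)
Total reachable: 54 (grid has 54 open cells total)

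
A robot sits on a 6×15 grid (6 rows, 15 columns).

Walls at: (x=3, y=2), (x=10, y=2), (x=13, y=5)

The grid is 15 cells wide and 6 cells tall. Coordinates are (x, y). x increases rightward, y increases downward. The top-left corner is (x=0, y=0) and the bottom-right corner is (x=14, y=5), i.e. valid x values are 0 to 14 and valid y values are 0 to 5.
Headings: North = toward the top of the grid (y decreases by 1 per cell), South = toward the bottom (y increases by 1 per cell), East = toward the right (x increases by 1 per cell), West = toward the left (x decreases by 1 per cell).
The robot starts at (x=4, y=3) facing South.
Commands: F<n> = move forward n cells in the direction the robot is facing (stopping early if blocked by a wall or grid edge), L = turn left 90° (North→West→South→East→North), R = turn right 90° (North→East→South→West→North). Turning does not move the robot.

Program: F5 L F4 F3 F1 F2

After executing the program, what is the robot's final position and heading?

Start: (x=4, y=3), facing South
  F5: move forward 2/5 (blocked), now at (x=4, y=5)
  L: turn left, now facing East
  F4: move forward 4, now at (x=8, y=5)
  F3: move forward 3, now at (x=11, y=5)
  F1: move forward 1, now at (x=12, y=5)
  F2: move forward 0/2 (blocked), now at (x=12, y=5)
Final: (x=12, y=5), facing East

Answer: Final position: (x=12, y=5), facing East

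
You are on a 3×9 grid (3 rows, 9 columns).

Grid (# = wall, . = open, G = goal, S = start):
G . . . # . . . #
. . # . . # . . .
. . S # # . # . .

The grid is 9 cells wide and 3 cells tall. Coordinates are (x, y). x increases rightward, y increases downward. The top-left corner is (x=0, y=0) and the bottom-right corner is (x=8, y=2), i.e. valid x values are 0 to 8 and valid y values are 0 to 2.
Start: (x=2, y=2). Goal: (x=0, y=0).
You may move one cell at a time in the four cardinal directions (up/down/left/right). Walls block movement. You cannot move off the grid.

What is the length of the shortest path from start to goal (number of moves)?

BFS from (x=2, y=2) until reaching (x=0, y=0):
  Distance 0: (x=2, y=2)
  Distance 1: (x=1, y=2)
  Distance 2: (x=1, y=1), (x=0, y=2)
  Distance 3: (x=1, y=0), (x=0, y=1)
  Distance 4: (x=0, y=0), (x=2, y=0)  <- goal reached here
One shortest path (4 moves): (x=2, y=2) -> (x=1, y=2) -> (x=0, y=2) -> (x=0, y=1) -> (x=0, y=0)

Answer: Shortest path length: 4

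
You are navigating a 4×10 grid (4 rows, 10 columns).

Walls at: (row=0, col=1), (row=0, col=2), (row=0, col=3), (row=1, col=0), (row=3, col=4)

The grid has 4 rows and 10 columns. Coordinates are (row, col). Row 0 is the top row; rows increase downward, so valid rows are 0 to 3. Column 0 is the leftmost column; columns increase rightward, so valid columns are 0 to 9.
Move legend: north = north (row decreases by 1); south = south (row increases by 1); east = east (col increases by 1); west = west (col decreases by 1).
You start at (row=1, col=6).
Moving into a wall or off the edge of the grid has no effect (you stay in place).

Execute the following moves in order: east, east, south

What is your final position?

Start: (row=1, col=6)
  east (east): (row=1, col=6) -> (row=1, col=7)
  east (east): (row=1, col=7) -> (row=1, col=8)
  south (south): (row=1, col=8) -> (row=2, col=8)
Final: (row=2, col=8)

Answer: Final position: (row=2, col=8)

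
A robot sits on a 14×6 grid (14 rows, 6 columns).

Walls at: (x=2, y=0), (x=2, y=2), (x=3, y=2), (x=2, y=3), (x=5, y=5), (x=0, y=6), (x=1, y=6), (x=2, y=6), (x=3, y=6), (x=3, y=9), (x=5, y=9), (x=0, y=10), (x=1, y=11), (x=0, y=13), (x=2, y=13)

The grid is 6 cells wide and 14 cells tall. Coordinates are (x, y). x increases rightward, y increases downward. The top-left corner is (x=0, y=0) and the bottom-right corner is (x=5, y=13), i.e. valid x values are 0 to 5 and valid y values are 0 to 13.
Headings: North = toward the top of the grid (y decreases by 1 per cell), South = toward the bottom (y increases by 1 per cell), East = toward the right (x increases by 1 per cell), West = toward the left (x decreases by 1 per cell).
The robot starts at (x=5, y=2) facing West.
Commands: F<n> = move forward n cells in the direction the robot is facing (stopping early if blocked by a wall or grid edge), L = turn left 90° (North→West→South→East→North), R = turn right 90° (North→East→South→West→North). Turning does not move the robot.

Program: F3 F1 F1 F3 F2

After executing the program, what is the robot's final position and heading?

Start: (x=5, y=2), facing West
  F3: move forward 1/3 (blocked), now at (x=4, y=2)
  F1: move forward 0/1 (blocked), now at (x=4, y=2)
  F1: move forward 0/1 (blocked), now at (x=4, y=2)
  F3: move forward 0/3 (blocked), now at (x=4, y=2)
  F2: move forward 0/2 (blocked), now at (x=4, y=2)
Final: (x=4, y=2), facing West

Answer: Final position: (x=4, y=2), facing West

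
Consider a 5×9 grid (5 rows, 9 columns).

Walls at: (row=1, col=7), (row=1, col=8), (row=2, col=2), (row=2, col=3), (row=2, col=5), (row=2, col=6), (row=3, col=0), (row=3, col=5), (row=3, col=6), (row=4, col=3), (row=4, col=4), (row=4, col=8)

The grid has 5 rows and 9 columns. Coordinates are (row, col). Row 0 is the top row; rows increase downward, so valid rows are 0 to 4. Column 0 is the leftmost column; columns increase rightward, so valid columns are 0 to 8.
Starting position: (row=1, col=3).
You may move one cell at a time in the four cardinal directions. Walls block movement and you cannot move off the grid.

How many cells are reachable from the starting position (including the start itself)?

Answer: Reachable cells: 26

Derivation:
BFS flood-fill from (row=1, col=3):
  Distance 0: (row=1, col=3)
  Distance 1: (row=0, col=3), (row=1, col=2), (row=1, col=4)
  Distance 2: (row=0, col=2), (row=0, col=4), (row=1, col=1), (row=1, col=5), (row=2, col=4)
  Distance 3: (row=0, col=1), (row=0, col=5), (row=1, col=0), (row=1, col=6), (row=2, col=1), (row=3, col=4)
  Distance 4: (row=0, col=0), (row=0, col=6), (row=2, col=0), (row=3, col=1), (row=3, col=3)
  Distance 5: (row=0, col=7), (row=3, col=2), (row=4, col=1)
  Distance 6: (row=0, col=8), (row=4, col=0), (row=4, col=2)
Total reachable: 26 (grid has 33 open cells total)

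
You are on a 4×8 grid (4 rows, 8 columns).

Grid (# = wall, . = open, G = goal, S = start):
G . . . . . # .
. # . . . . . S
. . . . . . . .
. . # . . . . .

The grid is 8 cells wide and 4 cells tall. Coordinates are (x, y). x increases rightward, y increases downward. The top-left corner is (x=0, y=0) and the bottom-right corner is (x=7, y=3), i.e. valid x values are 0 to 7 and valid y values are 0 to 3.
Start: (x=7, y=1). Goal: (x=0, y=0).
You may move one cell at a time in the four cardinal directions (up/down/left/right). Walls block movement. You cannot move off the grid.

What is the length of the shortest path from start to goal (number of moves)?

Answer: Shortest path length: 8

Derivation:
BFS from (x=7, y=1) until reaching (x=0, y=0):
  Distance 0: (x=7, y=1)
  Distance 1: (x=7, y=0), (x=6, y=1), (x=7, y=2)
  Distance 2: (x=5, y=1), (x=6, y=2), (x=7, y=3)
  Distance 3: (x=5, y=0), (x=4, y=1), (x=5, y=2), (x=6, y=3)
  Distance 4: (x=4, y=0), (x=3, y=1), (x=4, y=2), (x=5, y=3)
  Distance 5: (x=3, y=0), (x=2, y=1), (x=3, y=2), (x=4, y=3)
  Distance 6: (x=2, y=0), (x=2, y=2), (x=3, y=3)
  Distance 7: (x=1, y=0), (x=1, y=2)
  Distance 8: (x=0, y=0), (x=0, y=2), (x=1, y=3)  <- goal reached here
One shortest path (8 moves): (x=7, y=1) -> (x=6, y=1) -> (x=5, y=1) -> (x=4, y=1) -> (x=3, y=1) -> (x=2, y=1) -> (x=2, y=0) -> (x=1, y=0) -> (x=0, y=0)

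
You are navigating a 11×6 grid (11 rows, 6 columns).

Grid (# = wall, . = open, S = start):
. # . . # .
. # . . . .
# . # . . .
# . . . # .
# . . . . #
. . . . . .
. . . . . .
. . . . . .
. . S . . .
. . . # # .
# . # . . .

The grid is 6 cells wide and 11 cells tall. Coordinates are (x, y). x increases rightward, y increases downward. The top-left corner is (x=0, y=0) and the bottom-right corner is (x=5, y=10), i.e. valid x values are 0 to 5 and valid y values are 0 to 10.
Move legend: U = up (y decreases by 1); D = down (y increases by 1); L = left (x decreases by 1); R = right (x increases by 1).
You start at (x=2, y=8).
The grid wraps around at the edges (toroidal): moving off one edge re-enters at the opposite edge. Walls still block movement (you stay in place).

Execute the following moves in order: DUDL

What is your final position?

Start: (x=2, y=8)
  D (down): (x=2, y=8) -> (x=2, y=9)
  U (up): (x=2, y=9) -> (x=2, y=8)
  D (down): (x=2, y=8) -> (x=2, y=9)
  L (left): (x=2, y=9) -> (x=1, y=9)
Final: (x=1, y=9)

Answer: Final position: (x=1, y=9)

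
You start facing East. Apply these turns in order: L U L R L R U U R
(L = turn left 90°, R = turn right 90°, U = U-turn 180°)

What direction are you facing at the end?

Answer: Final heading: West

Derivation:
Start: East
  L (left (90° counter-clockwise)) -> North
  U (U-turn (180°)) -> South
  L (left (90° counter-clockwise)) -> East
  R (right (90° clockwise)) -> South
  L (left (90° counter-clockwise)) -> East
  R (right (90° clockwise)) -> South
  U (U-turn (180°)) -> North
  U (U-turn (180°)) -> South
  R (right (90° clockwise)) -> West
Final: West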